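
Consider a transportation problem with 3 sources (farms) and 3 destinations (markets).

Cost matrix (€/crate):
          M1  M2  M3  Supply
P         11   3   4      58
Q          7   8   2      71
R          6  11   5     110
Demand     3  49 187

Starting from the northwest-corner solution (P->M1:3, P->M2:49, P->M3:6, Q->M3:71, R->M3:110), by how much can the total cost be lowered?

Current plan cost = 3·11 + 49·3 + 6·4 + 71·2 + 110·5 = €896.
Optimal plan:
  P to M2: 49 × €3 = €147
  P to M3: 9 × €4 = €36
  Q to M3: 71 × €2 = €142
  R to M1: 3 × €6 = €18
  R to M3: 107 × €5 = €535
Optimal cost = €878.
Saving = 896 − 878 = €18.

18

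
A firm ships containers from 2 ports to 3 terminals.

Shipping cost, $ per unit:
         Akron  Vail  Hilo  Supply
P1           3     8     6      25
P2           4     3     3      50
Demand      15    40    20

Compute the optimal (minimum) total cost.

255

An optimal shipping plan:
  P1→Akron: 15 × $3 = $45
  P1→Hilo: 10 × $6 = $60
  P2→Vail: 40 × $3 = $120
  P2→Hilo: 10 × $3 = $30
Total = 45 + 60 + 120 + 30 = $255.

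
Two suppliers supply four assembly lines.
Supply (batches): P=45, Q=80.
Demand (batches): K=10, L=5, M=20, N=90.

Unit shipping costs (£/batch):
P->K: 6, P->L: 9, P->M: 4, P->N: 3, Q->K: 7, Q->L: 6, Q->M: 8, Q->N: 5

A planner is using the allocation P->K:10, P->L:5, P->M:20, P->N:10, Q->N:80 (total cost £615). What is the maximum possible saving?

Current plan cost = 10·6 + 5·9 + 20·4 + 10·3 + 80·5 = £615.
Optimal plan:
  P→M: 20 × £4 = £80
  P→N: 25 × £3 = £75
  Q→K: 10 × £7 = £70
  Q→L: 5 × £6 = £30
  Q→N: 65 × £5 = £325
Optimal cost = £580.
Saving = 615 − 580 = £35.

35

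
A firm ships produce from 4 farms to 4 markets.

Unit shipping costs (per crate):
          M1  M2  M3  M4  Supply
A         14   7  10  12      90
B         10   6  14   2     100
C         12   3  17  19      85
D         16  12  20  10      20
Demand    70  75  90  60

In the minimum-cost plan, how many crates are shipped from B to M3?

Optimal shipments:
  A->M3: 90 × 10 = 900
  B->M1: 40 × 10 = 400
  B->M4: 60 × 2 = 120
  C->M1: 10 × 12 = 120
  C->M2: 75 × 3 = 225
  D->M1: 20 × 16 = 320
Total cost = 2085.
The route B→M3 is not used.

0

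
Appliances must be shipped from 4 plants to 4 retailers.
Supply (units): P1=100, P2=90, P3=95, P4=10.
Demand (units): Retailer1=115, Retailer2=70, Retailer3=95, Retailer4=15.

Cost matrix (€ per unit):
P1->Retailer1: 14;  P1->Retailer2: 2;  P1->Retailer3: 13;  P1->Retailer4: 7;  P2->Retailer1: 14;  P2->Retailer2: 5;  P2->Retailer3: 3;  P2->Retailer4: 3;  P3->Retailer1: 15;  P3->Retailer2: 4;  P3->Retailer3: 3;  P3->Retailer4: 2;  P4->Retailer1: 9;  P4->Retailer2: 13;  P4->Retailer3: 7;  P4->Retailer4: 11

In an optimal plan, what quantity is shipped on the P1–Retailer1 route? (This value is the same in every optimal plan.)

30

Solving gives:
  P1 to Retailer1: 30 × €14 = €420
  P1 to Retailer2: 70 × €2 = €140
  P2 to Retailer1: 75 × €14 = €1050
  P2 to Retailer3: 15 × €3 = €45
  P3 to Retailer3: 80 × €3 = €240
  P3 to Retailer4: 15 × €2 = €30
  P4 to Retailer1: 10 × €9 = €90
Total cost = €2015.
So P1→Retailer1 carries 30 units.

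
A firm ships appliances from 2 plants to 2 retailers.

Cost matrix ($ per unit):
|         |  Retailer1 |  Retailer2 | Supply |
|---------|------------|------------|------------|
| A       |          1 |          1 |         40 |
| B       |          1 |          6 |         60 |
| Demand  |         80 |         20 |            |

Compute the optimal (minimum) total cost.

An optimal shipping plan:
  A–Retailer1: 20 × $1 = $20
  A–Retailer2: 20 × $1 = $20
  B–Retailer1: 60 × $1 = $60
Total = 20 + 20 + 60 = $100.

100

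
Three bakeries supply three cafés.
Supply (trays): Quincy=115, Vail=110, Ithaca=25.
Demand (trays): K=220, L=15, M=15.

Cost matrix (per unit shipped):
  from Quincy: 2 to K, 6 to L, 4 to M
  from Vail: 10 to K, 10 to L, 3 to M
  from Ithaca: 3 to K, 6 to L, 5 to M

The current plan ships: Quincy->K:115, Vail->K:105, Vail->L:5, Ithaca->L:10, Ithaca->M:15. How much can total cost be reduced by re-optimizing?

Current plan cost = 115·2 + 105·10 + 5·10 + 10·6 + 15·5 = 1465.
Optimal plan:
  Quincy to K: 115 × 2 = 230
  Vail to K: 80 × 10 = 800
  Vail to L: 15 × 10 = 150
  Vail to M: 15 × 3 = 45
  Ithaca to K: 25 × 3 = 75
Optimal cost = 1300.
Saving = 1465 − 1300 = 165.

165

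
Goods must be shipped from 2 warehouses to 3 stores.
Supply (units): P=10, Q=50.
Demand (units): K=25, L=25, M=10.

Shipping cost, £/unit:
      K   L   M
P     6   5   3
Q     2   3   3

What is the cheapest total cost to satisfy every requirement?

A cheapest plan:
  P to M: 10 × £3 = £30
  Q to K: 25 × £2 = £50
  Q to L: 25 × £3 = £75
Total = 30 + 50 + 75 = £155.
(Supply check: P ships 10; Q ships 50.)

155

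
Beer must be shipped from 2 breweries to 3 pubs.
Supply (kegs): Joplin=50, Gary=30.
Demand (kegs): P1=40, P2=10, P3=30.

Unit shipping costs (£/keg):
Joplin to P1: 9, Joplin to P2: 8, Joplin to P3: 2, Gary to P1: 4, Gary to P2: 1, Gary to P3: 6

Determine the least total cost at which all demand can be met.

One minimum-cost allocation:
  Joplin->P1: 20 × £9 = £180
  Joplin->P3: 30 × £2 = £60
  Gary->P1: 20 × £4 = £80
  Gary->P2: 10 × £1 = £10
Total = 180 + 60 + 80 + 10 = £330.

330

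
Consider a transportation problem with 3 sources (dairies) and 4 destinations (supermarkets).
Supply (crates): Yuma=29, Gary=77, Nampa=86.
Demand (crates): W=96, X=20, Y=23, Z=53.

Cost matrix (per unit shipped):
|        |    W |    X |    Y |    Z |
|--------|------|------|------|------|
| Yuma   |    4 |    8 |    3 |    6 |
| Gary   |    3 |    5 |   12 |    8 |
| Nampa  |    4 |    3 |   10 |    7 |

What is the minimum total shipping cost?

One minimum-cost allocation:
  Yuma->Y: 23 × 3 = 69
  Yuma->Z: 6 × 6 = 36
  Gary->W: 77 × 3 = 231
  Nampa->W: 19 × 4 = 76
  Nampa->X: 20 × 3 = 60
  Nampa->Z: 47 × 7 = 329
Total = 69 + 36 + 231 + 76 + 60 + 329 = 801.

801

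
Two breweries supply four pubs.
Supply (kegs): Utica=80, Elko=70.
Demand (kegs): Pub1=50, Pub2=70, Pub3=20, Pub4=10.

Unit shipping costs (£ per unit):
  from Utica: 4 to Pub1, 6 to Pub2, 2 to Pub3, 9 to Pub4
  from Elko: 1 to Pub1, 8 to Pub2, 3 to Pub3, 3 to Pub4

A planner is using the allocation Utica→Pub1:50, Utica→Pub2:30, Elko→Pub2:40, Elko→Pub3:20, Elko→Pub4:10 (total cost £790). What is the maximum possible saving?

Current plan cost = 50·4 + 30·6 + 40·8 + 20·3 + 10·3 = £790.
Optimal plan:
  Utica–Pub2: 70 × £6 = £420
  Utica–Pub3: 10 × £2 = £20
  Elko–Pub1: 50 × £1 = £50
  Elko–Pub3: 10 × £3 = £30
  Elko–Pub4: 10 × £3 = £30
Optimal cost = £550.
Saving = 790 − 550 = £240.

240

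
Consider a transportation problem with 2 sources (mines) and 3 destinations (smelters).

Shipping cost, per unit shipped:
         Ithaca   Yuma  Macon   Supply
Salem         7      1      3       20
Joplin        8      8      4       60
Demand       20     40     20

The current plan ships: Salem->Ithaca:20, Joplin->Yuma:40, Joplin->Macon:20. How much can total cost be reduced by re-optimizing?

120

Current plan cost = 20·7 + 40·8 + 20·4 = 540.
Optimal plan:
  Salem to Yuma: 20 tons
  Joplin to Ithaca: 20 tons
  Joplin to Yuma: 20 tons
  Joplin to Macon: 20 tons
Optimal cost = 420.
Saving = 540 − 420 = 120.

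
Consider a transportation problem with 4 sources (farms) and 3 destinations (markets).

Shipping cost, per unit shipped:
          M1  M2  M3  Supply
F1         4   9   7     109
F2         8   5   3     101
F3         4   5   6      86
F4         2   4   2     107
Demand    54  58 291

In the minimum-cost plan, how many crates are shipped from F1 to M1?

Solving gives:
  F1–M1: 54 × 4 = 216
  F1–M3: 55 × 7 = 385
  F2–M3: 101 × 3 = 303
  F3–M2: 58 × 5 = 290
  F3–M3: 28 × 6 = 168
  F4–M3: 107 × 2 = 214
Total cost = 1576.
So F1→M1 carries 54 crates.

54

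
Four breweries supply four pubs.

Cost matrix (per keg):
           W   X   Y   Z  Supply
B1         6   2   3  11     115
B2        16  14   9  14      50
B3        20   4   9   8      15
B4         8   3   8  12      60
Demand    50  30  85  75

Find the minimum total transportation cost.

1625

One minimum-cost allocation:
  B1→W: 30 × 6 = 180
  B1→Y: 85 × 3 = 255
  B2→Z: 50 × 14 = 700
  B3→Z: 15 × 8 = 120
  B4→W: 20 × 8 = 160
  B4→X: 30 × 3 = 90
  B4→Z: 10 × 12 = 120
Total = 180 + 255 + 700 + 120 + 160 + 90 + 120 = 1625.
(Supply check: B1 ships 115; B2 ships 50; B3 ships 15; B4 ships 60.)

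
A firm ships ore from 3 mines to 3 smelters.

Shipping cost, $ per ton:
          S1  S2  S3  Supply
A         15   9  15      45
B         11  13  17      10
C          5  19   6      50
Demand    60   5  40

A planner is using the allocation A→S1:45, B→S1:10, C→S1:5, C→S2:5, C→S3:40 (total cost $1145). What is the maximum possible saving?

140

Current plan cost = 45·15 + 10·11 + 5·5 + 5·19 + 40·6 = $1145.
Optimal plan:
  A to S2: 5 tons
  A to S3: 40 tons
  B to S1: 10 tons
  C to S1: 50 tons
Optimal cost = $1005.
Saving = 1145 − 1005 = $140.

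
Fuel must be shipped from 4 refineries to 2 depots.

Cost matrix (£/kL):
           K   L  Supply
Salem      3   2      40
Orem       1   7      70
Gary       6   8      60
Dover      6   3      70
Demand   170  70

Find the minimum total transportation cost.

760

One minimum-cost allocation:
  Salem→K: 40 × £3 = £120
  Orem→K: 70 × £1 = £70
  Gary→K: 60 × £6 = £360
  Dover→L: 70 × £3 = £210
Total = 120 + 70 + 360 + 210 = £760.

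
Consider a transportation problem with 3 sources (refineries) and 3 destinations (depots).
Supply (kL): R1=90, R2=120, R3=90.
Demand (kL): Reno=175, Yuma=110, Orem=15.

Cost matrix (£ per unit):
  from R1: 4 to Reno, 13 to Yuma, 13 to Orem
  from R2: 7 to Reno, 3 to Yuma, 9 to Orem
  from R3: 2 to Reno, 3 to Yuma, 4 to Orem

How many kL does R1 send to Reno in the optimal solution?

90

Optimal shipments:
  R1 to Reno: 90 kL
  R2 to Reno: 10 kL
  R2 to Yuma: 110 kL
  R3 to Reno: 75 kL
  R3 to Orem: 15 kL
Total cost = £970.
So R1→Reno carries 90 kL.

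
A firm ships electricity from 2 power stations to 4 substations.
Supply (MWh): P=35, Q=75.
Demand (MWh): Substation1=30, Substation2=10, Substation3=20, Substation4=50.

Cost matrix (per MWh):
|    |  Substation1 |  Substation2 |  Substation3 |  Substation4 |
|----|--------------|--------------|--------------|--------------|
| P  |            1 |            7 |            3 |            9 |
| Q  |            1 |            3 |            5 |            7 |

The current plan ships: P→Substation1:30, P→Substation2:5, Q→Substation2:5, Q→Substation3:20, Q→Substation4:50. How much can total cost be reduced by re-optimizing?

Current plan cost = 30·1 + 5·7 + 5·3 + 20·5 + 50·7 = 530.
Optimal plan:
  P to Substation1: 15 × 1 = 15
  P to Substation3: 20 × 3 = 60
  Q to Substation1: 15 × 1 = 15
  Q to Substation2: 10 × 3 = 30
  Q to Substation4: 50 × 7 = 350
Optimal cost = 470.
Saving = 530 − 470 = 60.

60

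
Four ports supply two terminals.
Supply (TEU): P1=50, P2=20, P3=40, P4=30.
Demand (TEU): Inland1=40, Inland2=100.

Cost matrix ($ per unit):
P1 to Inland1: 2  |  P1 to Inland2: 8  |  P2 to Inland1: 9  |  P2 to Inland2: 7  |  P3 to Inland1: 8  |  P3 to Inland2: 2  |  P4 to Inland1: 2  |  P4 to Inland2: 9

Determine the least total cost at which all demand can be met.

One minimum-cost allocation:
  P1→Inland1: 10 × $2 = $20
  P1→Inland2: 40 × $8 = $320
  P2→Inland2: 20 × $7 = $140
  P3→Inland2: 40 × $2 = $80
  P4→Inland1: 30 × $2 = $60
Total = 20 + 320 + 140 + 80 + 60 = $620.

620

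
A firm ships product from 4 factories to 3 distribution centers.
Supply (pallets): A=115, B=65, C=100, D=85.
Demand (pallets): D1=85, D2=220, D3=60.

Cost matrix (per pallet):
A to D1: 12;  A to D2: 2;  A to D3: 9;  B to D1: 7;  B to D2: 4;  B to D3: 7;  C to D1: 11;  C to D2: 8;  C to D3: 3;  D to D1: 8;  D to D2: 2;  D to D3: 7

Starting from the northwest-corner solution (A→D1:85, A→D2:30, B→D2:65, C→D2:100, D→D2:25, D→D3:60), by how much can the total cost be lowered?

1195

Current plan cost = 85·12 + 30·2 + 65·4 + 100·8 + 25·2 + 60·7 = 2610.
Optimal plan:
  A→D2: 115 × 2 = 230
  B→D1: 45 × 7 = 315
  B→D2: 20 × 4 = 80
  C→D1: 40 × 11 = 440
  C→D3: 60 × 3 = 180
  D→D2: 85 × 2 = 170
Optimal cost = 1415.
Saving = 2610 − 1415 = 1195.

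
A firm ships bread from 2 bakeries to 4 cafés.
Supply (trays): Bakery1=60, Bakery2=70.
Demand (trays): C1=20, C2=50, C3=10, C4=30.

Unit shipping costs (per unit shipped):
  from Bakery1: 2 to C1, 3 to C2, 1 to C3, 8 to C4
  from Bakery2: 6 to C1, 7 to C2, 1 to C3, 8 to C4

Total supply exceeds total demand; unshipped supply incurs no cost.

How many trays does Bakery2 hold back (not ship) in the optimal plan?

Minimum-cost shipments:
  Bakery1->C1: 20 trays
  Bakery1->C2: 40 trays
  Bakery2->C2: 10 trays
  Bakery2->C3: 10 trays
  Bakery2->C4: 30 trays
Total cost = 480.
Bakery2 ships 50 of its 70, leaving 20.

20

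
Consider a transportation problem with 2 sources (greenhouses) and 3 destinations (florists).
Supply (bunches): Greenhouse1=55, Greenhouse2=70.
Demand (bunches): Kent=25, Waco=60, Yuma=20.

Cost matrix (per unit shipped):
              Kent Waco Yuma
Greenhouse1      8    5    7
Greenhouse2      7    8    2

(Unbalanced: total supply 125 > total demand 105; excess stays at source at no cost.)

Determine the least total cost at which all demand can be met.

One minimum-cost allocation:
  Greenhouse1–Waco: 55 × 5 = 275
  Greenhouse2–Kent: 25 × 7 = 175
  Greenhouse2–Waco: 5 × 8 = 40
  Greenhouse2–Yuma: 20 × 2 = 40
Total = 275 + 175 + 40 + 40 = 530.
(Supply check: Greenhouse1 ships 55; Greenhouse2 ships 50.)

530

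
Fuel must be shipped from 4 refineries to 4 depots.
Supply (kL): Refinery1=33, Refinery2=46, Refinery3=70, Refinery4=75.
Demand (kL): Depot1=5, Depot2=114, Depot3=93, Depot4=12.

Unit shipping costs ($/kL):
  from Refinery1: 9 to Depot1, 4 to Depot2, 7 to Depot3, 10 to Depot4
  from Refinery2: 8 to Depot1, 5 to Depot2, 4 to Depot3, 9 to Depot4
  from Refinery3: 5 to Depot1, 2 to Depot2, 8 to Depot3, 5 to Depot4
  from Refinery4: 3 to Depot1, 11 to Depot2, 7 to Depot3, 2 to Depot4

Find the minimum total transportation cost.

912

A cheapest plan:
  Refinery1 to Depot2: 33 × $4 = $132
  Refinery2 to Depot2: 11 × $5 = $55
  Refinery2 to Depot3: 35 × $4 = $140
  Refinery3 to Depot2: 70 × $2 = $140
  Refinery4 to Depot1: 5 × $3 = $15
  Refinery4 to Depot3: 58 × $7 = $406
  Refinery4 to Depot4: 12 × $2 = $24
Total = 132 + 55 + 140 + 140 + 15 + 406 + 24 = $912.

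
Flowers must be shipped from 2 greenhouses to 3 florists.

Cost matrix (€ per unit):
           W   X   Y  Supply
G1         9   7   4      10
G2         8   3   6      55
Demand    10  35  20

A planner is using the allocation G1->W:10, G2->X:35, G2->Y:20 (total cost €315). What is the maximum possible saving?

Current plan cost = 10·9 + 35·3 + 20·6 = €315.
Optimal plan:
  G1->Y: 10 × €4 = €40
  G2->W: 10 × €8 = €80
  G2->X: 35 × €3 = €105
  G2->Y: 10 × €6 = €60
Optimal cost = €285.
Saving = 315 − 285 = €30.

30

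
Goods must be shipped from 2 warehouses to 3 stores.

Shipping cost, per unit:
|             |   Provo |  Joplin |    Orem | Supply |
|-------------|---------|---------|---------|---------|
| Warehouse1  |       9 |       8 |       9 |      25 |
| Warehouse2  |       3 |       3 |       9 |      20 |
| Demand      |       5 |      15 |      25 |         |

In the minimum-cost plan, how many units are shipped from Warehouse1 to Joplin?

Solving gives:
  Warehouse1→Orem: 25 × 9 = 225
  Warehouse2→Provo: 5 × 3 = 15
  Warehouse2→Joplin: 15 × 3 = 45
Total cost = 285.
The route Warehouse1→Joplin is not used.

0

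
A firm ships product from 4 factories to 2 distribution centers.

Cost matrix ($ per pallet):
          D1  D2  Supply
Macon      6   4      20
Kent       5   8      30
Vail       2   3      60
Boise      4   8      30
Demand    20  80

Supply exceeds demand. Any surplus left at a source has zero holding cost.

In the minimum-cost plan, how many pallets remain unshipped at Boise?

Minimum-cost shipments:
  Macon to D2: 20 × $4 = $80
  Vail to D2: 60 × $3 = $180
  Boise to D1: 20 × $4 = $80
Total cost = $340.
Boise ships 20 of its 30, leaving 10.

10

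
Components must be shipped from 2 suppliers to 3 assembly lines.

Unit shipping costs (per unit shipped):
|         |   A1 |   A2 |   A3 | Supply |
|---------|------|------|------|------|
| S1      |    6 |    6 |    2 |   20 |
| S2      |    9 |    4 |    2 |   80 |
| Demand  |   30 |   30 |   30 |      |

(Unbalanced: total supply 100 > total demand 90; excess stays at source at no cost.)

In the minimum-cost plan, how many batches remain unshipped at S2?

10

An optimal plan:
  S1–A1: 20 × 6 = 120
  S2–A1: 10 × 9 = 90
  S2–A2: 30 × 4 = 120
  S2–A3: 30 × 2 = 60
Total cost = 390.
S2 ships 70 of its 80, leaving 10.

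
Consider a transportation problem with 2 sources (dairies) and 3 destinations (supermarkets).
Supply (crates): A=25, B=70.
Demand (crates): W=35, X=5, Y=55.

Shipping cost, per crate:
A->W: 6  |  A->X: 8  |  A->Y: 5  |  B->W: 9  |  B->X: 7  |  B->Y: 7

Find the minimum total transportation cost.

660

Optimal allocation:
  A->W: 25 × 6 = 150
  B->W: 10 × 9 = 90
  B->X: 5 × 7 = 35
  B->Y: 55 × 7 = 385
Total = 150 + 90 + 35 + 385 = 660.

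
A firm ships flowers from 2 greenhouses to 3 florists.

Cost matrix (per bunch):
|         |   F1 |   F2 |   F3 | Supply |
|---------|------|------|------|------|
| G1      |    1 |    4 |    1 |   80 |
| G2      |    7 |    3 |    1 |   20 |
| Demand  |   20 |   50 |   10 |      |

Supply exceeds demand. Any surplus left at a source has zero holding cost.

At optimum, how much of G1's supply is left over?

20

Minimum-cost shipments:
  G1->F1: 20 × 1 = 20
  G1->F2: 30 × 4 = 120
  G1->F3: 10 × 1 = 10
  G2->F2: 20 × 3 = 60
Total cost = 210.
G1 ships 60 of its 80, leaving 20.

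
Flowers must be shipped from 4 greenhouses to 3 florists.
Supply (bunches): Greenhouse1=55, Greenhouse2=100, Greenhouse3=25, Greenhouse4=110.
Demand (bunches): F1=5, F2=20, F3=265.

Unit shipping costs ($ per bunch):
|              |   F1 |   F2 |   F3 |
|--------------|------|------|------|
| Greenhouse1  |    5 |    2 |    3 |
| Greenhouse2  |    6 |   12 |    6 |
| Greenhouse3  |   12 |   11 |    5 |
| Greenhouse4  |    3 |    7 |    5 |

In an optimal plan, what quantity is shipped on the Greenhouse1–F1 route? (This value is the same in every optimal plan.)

0

The minimum-cost plan:
  Greenhouse1→F2: 20 × $2 = $40
  Greenhouse1→F3: 35 × $3 = $105
  Greenhouse2→F3: 100 × $6 = $600
  Greenhouse3→F3: 25 × $5 = $125
  Greenhouse4→F1: 5 × $3 = $15
  Greenhouse4→F3: 105 × $5 = $525
Total cost = $1410.
The route Greenhouse1→F1 is not used.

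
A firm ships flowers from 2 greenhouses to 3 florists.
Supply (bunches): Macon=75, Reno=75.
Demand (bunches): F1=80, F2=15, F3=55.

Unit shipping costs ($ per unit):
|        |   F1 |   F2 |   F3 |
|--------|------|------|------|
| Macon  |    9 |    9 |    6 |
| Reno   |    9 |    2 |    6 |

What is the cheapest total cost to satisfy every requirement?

Optimal allocation:
  Macon→F1: 20 bunches
  Macon→F3: 55 bunches
  Reno→F1: 60 bunches
  Reno→F2: 15 bunches
Total cost = $1080.

1080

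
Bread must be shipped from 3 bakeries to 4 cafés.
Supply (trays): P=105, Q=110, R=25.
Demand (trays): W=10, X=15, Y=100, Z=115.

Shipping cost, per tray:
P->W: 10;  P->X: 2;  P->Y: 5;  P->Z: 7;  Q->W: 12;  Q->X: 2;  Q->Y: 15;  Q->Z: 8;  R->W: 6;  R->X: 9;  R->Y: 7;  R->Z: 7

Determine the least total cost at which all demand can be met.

Optimal allocation:
  P->Y: 100 × 5 = 500
  P->Z: 5 × 7 = 35
  Q->X: 15 × 2 = 30
  Q->Z: 95 × 8 = 760
  R->W: 10 × 6 = 60
  R->Z: 15 × 7 = 105
Total = 500 + 35 + 30 + 760 + 60 + 105 = 1490.
(Supply check: P ships 105; Q ships 110; R ships 25.)

1490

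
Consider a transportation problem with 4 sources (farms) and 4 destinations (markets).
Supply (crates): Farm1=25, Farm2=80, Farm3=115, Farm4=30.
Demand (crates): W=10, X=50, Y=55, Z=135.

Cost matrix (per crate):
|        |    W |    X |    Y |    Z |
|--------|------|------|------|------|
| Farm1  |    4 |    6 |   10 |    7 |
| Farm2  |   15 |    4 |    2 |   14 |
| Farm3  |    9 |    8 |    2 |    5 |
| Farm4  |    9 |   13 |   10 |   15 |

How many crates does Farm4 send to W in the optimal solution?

10

The minimum-cost plan:
  Farm1 to Z: 25 crates
  Farm2 to X: 50 crates
  Farm2 to Y: 30 crates
  Farm3 to Y: 5 crates
  Farm3 to Z: 110 crates
  Farm4 to W: 10 crates
  Farm4 to Y: 20 crates
Total cost = 1285.
So Farm4→W carries 10 crates.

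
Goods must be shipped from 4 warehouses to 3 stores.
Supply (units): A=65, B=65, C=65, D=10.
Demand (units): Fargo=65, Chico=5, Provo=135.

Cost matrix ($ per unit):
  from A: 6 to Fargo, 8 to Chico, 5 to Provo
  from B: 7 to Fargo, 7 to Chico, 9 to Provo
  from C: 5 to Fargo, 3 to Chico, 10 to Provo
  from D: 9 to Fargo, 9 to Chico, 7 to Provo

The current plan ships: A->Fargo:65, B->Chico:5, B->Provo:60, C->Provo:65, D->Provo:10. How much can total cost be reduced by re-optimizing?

Current plan cost = 65·6 + 5·7 + 60·9 + 65·10 + 10·7 = $1685.
Optimal plan:
  A to Provo: 65 × $5 = $325
  B to Fargo: 5 × $7 = $35
  B to Provo: 60 × $9 = $540
  C to Fargo: 60 × $5 = $300
  C to Chico: 5 × $3 = $15
  D to Provo: 10 × $7 = $70
Optimal cost = $1285.
Saving = 1685 − 1285 = $400.

400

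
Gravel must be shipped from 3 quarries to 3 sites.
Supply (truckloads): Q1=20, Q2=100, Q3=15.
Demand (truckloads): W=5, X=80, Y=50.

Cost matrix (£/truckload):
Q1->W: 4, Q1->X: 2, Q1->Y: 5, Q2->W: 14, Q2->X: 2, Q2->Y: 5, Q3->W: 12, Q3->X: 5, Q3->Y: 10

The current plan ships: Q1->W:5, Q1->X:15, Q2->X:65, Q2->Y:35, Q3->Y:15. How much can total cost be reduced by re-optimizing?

30

Current plan cost = 5·4 + 15·2 + 65·2 + 35·5 + 15·10 = £505.
Optimal plan:
  Q1 to W: 5 × £4 = £20
  Q1 to Y: 15 × £5 = £75
  Q2 to X: 65 × £2 = £130
  Q2 to Y: 35 × £5 = £175
  Q3 to X: 15 × £5 = £75
Optimal cost = £475.
Saving = 505 − 475 = £30.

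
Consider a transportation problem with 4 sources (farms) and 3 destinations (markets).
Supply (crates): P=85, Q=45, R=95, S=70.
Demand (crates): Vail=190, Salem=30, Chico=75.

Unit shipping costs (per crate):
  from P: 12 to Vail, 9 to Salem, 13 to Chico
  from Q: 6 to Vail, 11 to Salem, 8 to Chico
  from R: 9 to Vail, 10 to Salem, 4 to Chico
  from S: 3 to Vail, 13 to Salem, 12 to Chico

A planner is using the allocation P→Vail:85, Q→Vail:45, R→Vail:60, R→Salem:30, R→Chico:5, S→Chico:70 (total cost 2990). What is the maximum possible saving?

Current plan cost = 85·12 + 45·6 + 60·9 + 30·10 + 5·4 + 70·12 = 2990.
Optimal plan:
  P to Vail: 55 × 12 = 660
  P to Salem: 30 × 9 = 270
  Q to Vail: 45 × 6 = 270
  R to Vail: 20 × 9 = 180
  R to Chico: 75 × 4 = 300
  S to Vail: 70 × 3 = 210
Optimal cost = 1890.
Saving = 2990 − 1890 = 1100.

1100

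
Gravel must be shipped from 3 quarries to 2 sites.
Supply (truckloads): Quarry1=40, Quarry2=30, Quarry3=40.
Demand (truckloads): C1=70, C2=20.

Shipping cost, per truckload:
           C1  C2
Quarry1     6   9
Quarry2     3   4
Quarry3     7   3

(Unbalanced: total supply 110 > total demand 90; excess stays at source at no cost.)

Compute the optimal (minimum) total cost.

390

A cheapest plan:
  Quarry1 to C1: 40 × 6 = 240
  Quarry2 to C1: 30 × 3 = 90
  Quarry3 to C2: 20 × 3 = 60
Total = 240 + 90 + 60 = 390.
(Supply check: Quarry1 ships 40; Quarry2 ships 30; Quarry3 ships 20.)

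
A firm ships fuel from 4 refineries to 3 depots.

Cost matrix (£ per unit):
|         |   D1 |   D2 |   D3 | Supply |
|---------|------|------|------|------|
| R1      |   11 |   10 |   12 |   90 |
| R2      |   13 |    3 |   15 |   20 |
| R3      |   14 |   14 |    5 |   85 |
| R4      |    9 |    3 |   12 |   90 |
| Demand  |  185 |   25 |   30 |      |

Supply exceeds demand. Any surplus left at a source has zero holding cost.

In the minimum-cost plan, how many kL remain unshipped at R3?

45

An optimal plan:
  R1->D1: 90 × £11 = £990
  R2->D2: 20 × £3 = £60
  R3->D1: 10 × £14 = £140
  R3->D3: 30 × £5 = £150
  R4->D1: 85 × £9 = £765
  R4->D2: 5 × £3 = £15
Total cost = £2120.
R3 ships 40 of its 85, leaving 45.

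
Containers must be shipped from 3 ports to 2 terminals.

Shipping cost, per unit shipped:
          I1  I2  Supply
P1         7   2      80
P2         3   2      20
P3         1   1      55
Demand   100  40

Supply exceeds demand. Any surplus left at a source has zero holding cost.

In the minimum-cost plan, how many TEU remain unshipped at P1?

An optimal plan:
  P1->I1: 25 × 7 = 175
  P1->I2: 40 × 2 = 80
  P2->I1: 20 × 3 = 60
  P3->I1: 55 × 1 = 55
Total cost = 370.
P1 ships 65 of its 80, leaving 15.

15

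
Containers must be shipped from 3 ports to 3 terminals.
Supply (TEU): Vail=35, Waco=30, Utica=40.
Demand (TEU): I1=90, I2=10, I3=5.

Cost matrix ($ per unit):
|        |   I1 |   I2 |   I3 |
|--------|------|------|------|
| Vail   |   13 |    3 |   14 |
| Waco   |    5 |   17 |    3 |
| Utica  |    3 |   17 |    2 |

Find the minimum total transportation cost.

One minimum-cost allocation:
  Vail to I1: 25 × $13 = $325
  Vail to I2: 10 × $3 = $30
  Waco to I1: 25 × $5 = $125
  Waco to I3: 5 × $3 = $15
  Utica to I1: 40 × $3 = $120
Total = 325 + 30 + 125 + 15 + 120 = $615.

615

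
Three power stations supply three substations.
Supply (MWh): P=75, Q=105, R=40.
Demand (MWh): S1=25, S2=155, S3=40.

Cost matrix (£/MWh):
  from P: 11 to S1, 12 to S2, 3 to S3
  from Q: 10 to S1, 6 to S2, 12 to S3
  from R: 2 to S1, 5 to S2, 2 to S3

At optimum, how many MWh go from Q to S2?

105

Optimal shipments:
  P–S2: 35 × £12 = £420
  P–S3: 40 × £3 = £120
  Q–S2: 105 × £6 = £630
  R–S1: 25 × £2 = £50
  R–S2: 15 × £5 = £75
Total cost = £1295.
So Q→S2 carries 105 MWh.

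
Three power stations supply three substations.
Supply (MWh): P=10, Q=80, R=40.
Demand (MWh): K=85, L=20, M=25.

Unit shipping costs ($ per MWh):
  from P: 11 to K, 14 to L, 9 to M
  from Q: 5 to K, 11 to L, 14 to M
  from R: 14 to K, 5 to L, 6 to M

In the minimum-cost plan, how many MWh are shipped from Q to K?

80

The minimum-cost plan:
  P to K: 5 × $11 = $55
  P to M: 5 × $9 = $45
  Q to K: 80 × $5 = $400
  R to L: 20 × $5 = $100
  R to M: 20 × $6 = $120
Total cost = $720.
So Q→K carries 80 MWh.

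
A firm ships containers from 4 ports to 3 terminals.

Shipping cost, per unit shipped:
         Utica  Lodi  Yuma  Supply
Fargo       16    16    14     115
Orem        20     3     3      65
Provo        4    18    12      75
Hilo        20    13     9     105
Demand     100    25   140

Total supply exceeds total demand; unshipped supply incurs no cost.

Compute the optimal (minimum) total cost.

1795

One minimum-cost allocation:
  Fargo->Utica: 25 × 16 = 400
  Orem->Lodi: 25 × 3 = 75
  Orem->Yuma: 40 × 3 = 120
  Provo->Utica: 75 × 4 = 300
  Hilo->Yuma: 100 × 9 = 900
Total = 400 + 75 + 120 + 300 + 900 = 1795.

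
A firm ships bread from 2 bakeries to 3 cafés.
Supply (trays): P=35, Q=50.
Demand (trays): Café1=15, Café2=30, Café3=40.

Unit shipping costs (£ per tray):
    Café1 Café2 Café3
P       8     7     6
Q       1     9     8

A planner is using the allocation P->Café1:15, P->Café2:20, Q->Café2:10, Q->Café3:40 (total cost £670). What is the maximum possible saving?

135

Current plan cost = 15·8 + 20·7 + 10·9 + 40·8 = £670.
Optimal plan:
  P to Café2: 30 × £7 = £210
  P to Café3: 5 × £6 = £30
  Q to Café1: 15 × £1 = £15
  Q to Café3: 35 × £8 = £280
Optimal cost = £535.
Saving = 670 − 535 = £135.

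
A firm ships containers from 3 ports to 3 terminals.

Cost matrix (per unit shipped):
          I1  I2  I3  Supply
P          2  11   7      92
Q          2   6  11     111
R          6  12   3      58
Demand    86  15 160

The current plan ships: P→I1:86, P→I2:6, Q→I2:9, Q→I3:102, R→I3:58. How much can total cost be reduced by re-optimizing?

398

Current plan cost = 86·2 + 6·11 + 9·6 + 102·11 + 58·3 = 1588.
Optimal plan:
  P→I3: 92 × 7 = 644
  Q→I1: 86 × 2 = 172
  Q→I2: 15 × 6 = 90
  Q→I3: 10 × 11 = 110
  R→I3: 58 × 3 = 174
Optimal cost = 1190.
Saving = 1588 − 1190 = 398.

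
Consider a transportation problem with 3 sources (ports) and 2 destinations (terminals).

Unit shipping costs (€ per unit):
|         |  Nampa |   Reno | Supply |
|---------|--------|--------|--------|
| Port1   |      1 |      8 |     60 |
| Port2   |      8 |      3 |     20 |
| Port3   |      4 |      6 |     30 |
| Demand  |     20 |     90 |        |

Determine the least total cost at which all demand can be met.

580

Optimal allocation:
  Port1–Nampa: 20 × €1 = €20
  Port1–Reno: 40 × €8 = €320
  Port2–Reno: 20 × €3 = €60
  Port3–Reno: 30 × €6 = €180
Total = 20 + 320 + 60 + 180 = €580.
(Supply check: Port1 ships 60; Port2 ships 20; Port3 ships 30.)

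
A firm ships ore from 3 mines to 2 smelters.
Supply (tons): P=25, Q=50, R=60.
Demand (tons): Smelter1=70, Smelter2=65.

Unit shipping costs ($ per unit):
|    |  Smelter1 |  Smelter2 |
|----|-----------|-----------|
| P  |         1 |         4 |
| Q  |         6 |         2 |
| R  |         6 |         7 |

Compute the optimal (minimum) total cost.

500

A cheapest plan:
  P–Smelter1: 25 × $1 = $25
  Q–Smelter2: 50 × $2 = $100
  R–Smelter1: 45 × $6 = $270
  R–Smelter2: 15 × $7 = $105
Total = 25 + 100 + 270 + 105 = $500.
(Supply check: P ships 25; Q ships 50; R ships 60.)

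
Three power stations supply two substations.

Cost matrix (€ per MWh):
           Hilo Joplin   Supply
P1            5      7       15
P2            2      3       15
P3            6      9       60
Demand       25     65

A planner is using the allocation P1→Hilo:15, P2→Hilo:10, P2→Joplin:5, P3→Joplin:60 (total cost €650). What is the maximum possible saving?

Current plan cost = 15·5 + 10·2 + 5·3 + 60·9 = €650.
Optimal plan:
  P1 to Joplin: 15 × €7 = €105
  P2 to Joplin: 15 × €3 = €45
  P3 to Hilo: 25 × €6 = €150
  P3 to Joplin: 35 × €9 = €315
Optimal cost = €615.
Saving = 650 − 615 = €35.

35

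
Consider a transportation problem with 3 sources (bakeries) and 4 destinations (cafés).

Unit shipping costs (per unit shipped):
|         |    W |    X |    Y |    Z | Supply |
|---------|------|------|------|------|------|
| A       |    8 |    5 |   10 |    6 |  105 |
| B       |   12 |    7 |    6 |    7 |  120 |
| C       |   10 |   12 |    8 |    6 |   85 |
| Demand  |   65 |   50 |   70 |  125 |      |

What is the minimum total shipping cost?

2000

One minimum-cost allocation:
  A->W: 65 trays
  A->X: 40 trays
  B->X: 10 trays
  B->Y: 70 trays
  B->Z: 40 trays
  C->Z: 85 trays
Total cost = 2000.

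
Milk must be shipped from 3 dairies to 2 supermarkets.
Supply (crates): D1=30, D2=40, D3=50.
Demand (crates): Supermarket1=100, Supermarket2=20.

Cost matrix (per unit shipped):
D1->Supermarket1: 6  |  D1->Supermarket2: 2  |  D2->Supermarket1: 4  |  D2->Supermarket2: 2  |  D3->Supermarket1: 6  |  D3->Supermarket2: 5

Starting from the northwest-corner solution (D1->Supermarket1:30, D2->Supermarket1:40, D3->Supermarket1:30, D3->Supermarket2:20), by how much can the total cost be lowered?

Current plan cost = 30·6 + 40·4 + 30·6 + 20·5 = 620.
Optimal plan:
  D1 to Supermarket1: 10 × 6 = 60
  D1 to Supermarket2: 20 × 2 = 40
  D2 to Supermarket1: 40 × 4 = 160
  D3 to Supermarket1: 50 × 6 = 300
Optimal cost = 560.
Saving = 620 − 560 = 60.

60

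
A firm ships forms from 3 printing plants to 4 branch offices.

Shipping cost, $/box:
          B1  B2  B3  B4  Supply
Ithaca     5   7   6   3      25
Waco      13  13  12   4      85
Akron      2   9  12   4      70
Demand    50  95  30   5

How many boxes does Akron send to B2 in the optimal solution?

20

Optimal shipments:
  Ithaca->B2: 25 × $7 = $175
  Waco->B2: 50 × $13 = $650
  Waco->B3: 30 × $12 = $360
  Waco->B4: 5 × $4 = $20
  Akron->B1: 50 × $2 = $100
  Akron->B2: 20 × $9 = $180
Total cost = $1485.
So Akron→B2 carries 20 boxes.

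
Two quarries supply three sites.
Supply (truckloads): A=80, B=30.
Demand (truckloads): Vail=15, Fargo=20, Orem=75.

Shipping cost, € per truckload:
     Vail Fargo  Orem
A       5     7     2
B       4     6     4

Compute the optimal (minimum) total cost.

One minimum-cost allocation:
  A->Vail: 5 truckloads
  A->Orem: 75 truckloads
  B->Vail: 10 truckloads
  B->Fargo: 20 truckloads
Total cost = €335.
(Supply check: A ships 80; B ships 30.)

335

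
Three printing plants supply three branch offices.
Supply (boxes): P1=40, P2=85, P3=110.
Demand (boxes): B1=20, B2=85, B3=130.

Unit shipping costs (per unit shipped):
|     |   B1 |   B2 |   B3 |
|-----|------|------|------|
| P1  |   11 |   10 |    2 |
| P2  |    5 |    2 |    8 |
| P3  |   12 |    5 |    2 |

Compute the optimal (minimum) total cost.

One minimum-cost allocation:
  P1 to B3: 40 × 2 = 80
  P2 to B1: 20 × 5 = 100
  P2 to B2: 65 × 2 = 130
  P3 to B2: 20 × 5 = 100
  P3 to B3: 90 × 2 = 180
Total = 80 + 100 + 130 + 100 + 180 = 590.

590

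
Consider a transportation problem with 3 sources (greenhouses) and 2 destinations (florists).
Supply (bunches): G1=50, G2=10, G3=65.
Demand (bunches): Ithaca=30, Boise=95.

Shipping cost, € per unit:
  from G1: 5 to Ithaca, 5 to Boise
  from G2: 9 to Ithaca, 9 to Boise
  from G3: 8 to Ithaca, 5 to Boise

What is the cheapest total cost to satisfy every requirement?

One minimum-cost allocation:
  G1–Ithaca: 30 bunches
  G1–Boise: 20 bunches
  G2–Boise: 10 bunches
  G3–Boise: 65 bunches
Total cost = €665.
(Supply check: G1 ships 50; G2 ships 10; G3 ships 65.)

665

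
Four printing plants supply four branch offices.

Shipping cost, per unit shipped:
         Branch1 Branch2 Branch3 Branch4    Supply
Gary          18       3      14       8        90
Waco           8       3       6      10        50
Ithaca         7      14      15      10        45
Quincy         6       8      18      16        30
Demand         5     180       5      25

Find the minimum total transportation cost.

1160

A cheapest plan:
  Gary to Branch2: 90 × 3 = 270
  Waco to Branch2: 50 × 3 = 150
  Ithaca to Branch1: 5 × 7 = 35
  Ithaca to Branch2: 10 × 14 = 140
  Ithaca to Branch3: 5 × 15 = 75
  Ithaca to Branch4: 25 × 10 = 250
  Quincy to Branch2: 30 × 8 = 240
Total = 270 + 150 + 35 + 140 + 75 + 250 + 240 = 1160.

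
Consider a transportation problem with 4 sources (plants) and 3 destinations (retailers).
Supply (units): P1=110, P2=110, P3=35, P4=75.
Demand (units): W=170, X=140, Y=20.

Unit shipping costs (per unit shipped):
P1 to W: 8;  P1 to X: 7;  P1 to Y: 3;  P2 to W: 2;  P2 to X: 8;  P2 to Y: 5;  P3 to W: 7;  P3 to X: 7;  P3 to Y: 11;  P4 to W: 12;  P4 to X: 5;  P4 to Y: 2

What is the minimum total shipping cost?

An optimal shipping plan:
  P1→W: 25 × 8 = 200
  P1→X: 65 × 7 = 455
  P1→Y: 20 × 3 = 60
  P2→W: 110 × 2 = 220
  P3→W: 35 × 7 = 245
  P4→X: 75 × 5 = 375
Total = 200 + 455 + 60 + 220 + 245 + 375 = 1555.

1555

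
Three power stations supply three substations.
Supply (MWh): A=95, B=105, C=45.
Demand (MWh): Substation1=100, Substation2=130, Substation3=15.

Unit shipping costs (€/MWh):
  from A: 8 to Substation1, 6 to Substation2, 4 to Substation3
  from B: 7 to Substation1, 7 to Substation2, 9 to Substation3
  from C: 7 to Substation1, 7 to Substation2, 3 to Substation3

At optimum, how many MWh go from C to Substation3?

Optimal shipments:
  A to Substation2: 95 × €6 = €570
  B to Substation1: 100 × €7 = €700
  B to Substation2: 5 × €7 = €35
  C to Substation2: 30 × €7 = €210
  C to Substation3: 15 × €3 = €45
Total cost = €1560.
So C→Substation3 carries 15 MWh.

15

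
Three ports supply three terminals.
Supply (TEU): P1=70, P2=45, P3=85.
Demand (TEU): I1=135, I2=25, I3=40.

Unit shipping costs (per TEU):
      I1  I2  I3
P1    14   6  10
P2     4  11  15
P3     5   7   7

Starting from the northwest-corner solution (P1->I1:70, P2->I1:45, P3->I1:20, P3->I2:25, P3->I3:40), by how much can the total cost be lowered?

Current plan cost = 70·14 + 45·4 + 20·5 + 25·7 + 40·7 = 1715.
Optimal plan:
  P1 to I1: 5 × 14 = 70
  P1 to I2: 25 × 6 = 150
  P1 to I3: 40 × 10 = 400
  P2 to I1: 45 × 4 = 180
  P3 to I1: 85 × 5 = 425
Optimal cost = 1225.
Saving = 1715 − 1225 = 490.

490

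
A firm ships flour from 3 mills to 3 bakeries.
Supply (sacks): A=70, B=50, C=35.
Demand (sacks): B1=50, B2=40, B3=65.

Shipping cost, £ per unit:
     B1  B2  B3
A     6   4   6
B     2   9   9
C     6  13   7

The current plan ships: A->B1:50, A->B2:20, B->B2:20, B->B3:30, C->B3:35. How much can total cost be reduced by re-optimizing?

390

Current plan cost = 50·6 + 20·4 + 20·9 + 30·9 + 35·7 = £1075.
Optimal plan:
  A->B2: 40 × £4 = £160
  A->B3: 30 × £6 = £180
  B->B1: 50 × £2 = £100
  C->B3: 35 × £7 = £245
Optimal cost = £685.
Saving = 1075 − 685 = £390.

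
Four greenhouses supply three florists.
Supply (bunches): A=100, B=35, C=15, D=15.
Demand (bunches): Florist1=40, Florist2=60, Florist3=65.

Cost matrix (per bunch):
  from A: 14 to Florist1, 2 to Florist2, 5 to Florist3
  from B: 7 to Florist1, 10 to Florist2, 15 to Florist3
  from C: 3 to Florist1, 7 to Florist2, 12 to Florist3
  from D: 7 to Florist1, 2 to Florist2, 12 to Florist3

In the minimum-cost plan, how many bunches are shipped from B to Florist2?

10

Solving gives:
  A→Florist2: 35 bunches
  A→Florist3: 65 bunches
  B→Florist1: 25 bunches
  B→Florist2: 10 bunches
  C→Florist1: 15 bunches
  D→Florist2: 15 bunches
Total cost = 745.
So B→Florist2 carries 10 bunches.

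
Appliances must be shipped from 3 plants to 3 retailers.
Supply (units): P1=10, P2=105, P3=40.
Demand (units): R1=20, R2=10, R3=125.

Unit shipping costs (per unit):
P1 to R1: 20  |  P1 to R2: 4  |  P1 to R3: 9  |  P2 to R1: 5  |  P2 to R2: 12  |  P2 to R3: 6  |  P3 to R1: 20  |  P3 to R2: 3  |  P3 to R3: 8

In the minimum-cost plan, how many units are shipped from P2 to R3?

85

The minimum-cost plan:
  P1→R3: 10 units
  P2→R1: 20 units
  P2→R3: 85 units
  P3→R2: 10 units
  P3→R3: 30 units
Total cost = 970.
So P2→R3 carries 85 units.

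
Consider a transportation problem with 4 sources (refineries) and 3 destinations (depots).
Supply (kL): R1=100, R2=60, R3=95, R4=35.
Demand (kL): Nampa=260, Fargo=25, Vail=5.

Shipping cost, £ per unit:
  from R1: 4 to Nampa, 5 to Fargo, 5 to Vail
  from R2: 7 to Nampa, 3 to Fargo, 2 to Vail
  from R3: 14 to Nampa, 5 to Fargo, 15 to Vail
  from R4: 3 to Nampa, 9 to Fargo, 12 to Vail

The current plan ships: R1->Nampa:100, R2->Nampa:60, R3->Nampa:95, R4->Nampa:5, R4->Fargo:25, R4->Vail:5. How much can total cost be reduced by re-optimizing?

Current plan cost = 100·4 + 60·7 + 95·14 + 5·3 + 25·9 + 5·12 = £2450.
Optimal plan:
  R1 to Nampa: 100 × £4 = £400
  R2 to Nampa: 55 × £7 = £385
  R2 to Vail: 5 × £2 = £10
  R3 to Nampa: 70 × £14 = £980
  R3 to Fargo: 25 × £5 = £125
  R4 to Nampa: 35 × £3 = £105
Optimal cost = £2005.
Saving = 2450 − 2005 = £445.

445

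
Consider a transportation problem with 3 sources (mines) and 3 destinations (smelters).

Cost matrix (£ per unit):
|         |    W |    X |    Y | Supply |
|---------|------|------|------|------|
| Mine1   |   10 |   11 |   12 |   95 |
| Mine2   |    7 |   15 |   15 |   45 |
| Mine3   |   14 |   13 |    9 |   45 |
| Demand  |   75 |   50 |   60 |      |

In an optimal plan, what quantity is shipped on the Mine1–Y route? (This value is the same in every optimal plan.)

The minimum-cost plan:
  Mine1–W: 30 tons
  Mine1–X: 50 tons
  Mine1–Y: 15 tons
  Mine2–W: 45 tons
  Mine3–Y: 45 tons
Total cost = £1750.
So Mine1→Y carries 15 tons.

15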